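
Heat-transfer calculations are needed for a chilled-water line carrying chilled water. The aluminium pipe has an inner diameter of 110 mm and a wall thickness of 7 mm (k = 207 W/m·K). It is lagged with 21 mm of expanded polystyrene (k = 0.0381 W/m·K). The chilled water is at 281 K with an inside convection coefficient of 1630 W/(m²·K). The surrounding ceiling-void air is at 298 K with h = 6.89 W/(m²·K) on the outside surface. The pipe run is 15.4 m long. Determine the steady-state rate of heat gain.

Q ≈ 175 W

Radial resistances (cylindrical: R_cond = ln(r_o/r_i)/(2πkL), R_conv = 1/(h·2πrL)):
R_inner film = 1/(h_i·2πr₁L) = 1/(1630×2π×0.055×15.4) = 1.153×10^-4 K/W
R_aluminium pipe wall = ln(62/55)/(2π×207×15.4) = 5.981×10^-6 K/W
R_expanded polystyrene = ln(83/62)/(2π×0.0381×15.4) = 0.07913 K/W
R_outer film = 1/(h_o·2πr_oL) = 1/(6.89×2π×0.083×15.4) = 0.01807 K/W
R_total = 0.09732 K/W
Q = ΔT/R_total = 17/0.09732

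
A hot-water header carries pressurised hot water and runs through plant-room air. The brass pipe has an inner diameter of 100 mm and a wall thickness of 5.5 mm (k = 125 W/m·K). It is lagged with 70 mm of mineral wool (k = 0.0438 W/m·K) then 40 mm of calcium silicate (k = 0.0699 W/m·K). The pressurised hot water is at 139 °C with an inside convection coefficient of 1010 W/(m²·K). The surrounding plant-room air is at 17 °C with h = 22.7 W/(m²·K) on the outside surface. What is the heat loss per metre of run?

q′ ≈ 33.5 W/m

Treating each annulus and film as a series resistance:
R_inner film = 1/(h_i·2πr₁L) = 1/(1010×2π×0.05×1) = 0.003152 K/W
R_brass pipe wall = ln(55.5/50)/(2π×125×1) = 1.329×10^-4 K/W
R_mineral wool = ln(125.5/55.5)/(2π×0.0438×1) = 2.965 K/W
R_calcium silicate = ln(165.5/125.5)/(2π×0.0699×1) = 0.6299 K/W
R_outer film = 1/(h_o·2πr_oL) = 1/(22.7×2π×0.1655×1) = 0.04236 K/W
R_total = 3.64 K/W
Q = ΔT/R_total = 122/3.64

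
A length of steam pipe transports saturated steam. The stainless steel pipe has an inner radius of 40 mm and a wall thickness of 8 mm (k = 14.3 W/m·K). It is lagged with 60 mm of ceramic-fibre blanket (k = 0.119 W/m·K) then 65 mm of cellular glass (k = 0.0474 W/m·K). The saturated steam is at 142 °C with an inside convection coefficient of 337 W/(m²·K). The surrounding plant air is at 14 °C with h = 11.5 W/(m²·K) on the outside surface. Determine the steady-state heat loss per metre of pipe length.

Per-layer cylindrical resistances, series-summed:
R_inner film = 1/(h_i·2πr₁L) = 1/(337×2π×0.04×1) = 0.01181 K/W
R_stainless steel pipe wall = ln(48/40)/(2π×14.3×1) = 0.002029 K/W
R_ceramic-fibre blanket = ln(108/48)/(2π×0.119×1) = 1.085 K/W
R_cellular glass = ln(173/108)/(2π×0.0474×1) = 1.582 K/W
R_outer film = 1/(h_o·2πr_oL) = 1/(11.5×2π×0.173×1) = 0.08 K/W
R_total = 2.76 K/W
Q = ΔT/R_total = 128/2.76

q′ ≈ 46.4 W/m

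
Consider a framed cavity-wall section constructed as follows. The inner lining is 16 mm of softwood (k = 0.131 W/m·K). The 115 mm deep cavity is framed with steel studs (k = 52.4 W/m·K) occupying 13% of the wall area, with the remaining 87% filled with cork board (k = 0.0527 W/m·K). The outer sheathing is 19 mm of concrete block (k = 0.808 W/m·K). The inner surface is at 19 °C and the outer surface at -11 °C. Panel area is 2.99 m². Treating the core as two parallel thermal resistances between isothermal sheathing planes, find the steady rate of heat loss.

Q ≈ 552 W

Sheathing layers in series; stud and cavity paths in parallel between them.
R_inner = 0.016/(0.131×2.99) = 0.04085 K/W
R_stud  = 0.115/(52.4×0.13×2.99) = 0.005646 K/W
R_cav   = 0.115/(0.0527×0.87×2.99) = 0.8389 K/W
1/R_core = 1/R_stud + 1/R_cav → R_core = 0.005608 K/W
R_outer = 0.019/(0.808×2.99) = 0.007864 K/W
R_total = 0.05432 K/W
Q = ΔT/R_total = 30/0.05432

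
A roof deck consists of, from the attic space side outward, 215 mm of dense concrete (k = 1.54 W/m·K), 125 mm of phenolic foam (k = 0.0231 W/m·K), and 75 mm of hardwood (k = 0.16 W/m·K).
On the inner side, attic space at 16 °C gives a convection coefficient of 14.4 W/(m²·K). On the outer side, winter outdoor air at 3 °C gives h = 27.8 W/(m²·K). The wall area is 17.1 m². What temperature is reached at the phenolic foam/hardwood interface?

T ≈ 4.07 °C

Series thermal resistances:
R_inner film = 1/(h_i·A) = 1/(14.4×17.1) = 0.004061 K/W
R_dense concrete = L/(kA) = 0.215/(1.54×17.1) = 0.008164 K/W
R_phenolic foam = L/(kA) = 0.125/(0.0231×17.1) = 0.3164 K/W
R_hardwood = L/(kA) = 0.075/(0.16×17.1) = 0.02741 K/W
R_outer film = 1/(h_o·A) = 1/(27.8×17.1) = 0.002104 K/W
R_total = 0.3582 K/W;  Q = ΔT/R_total = 13/0.3582 = 36.29 W
T_interface = T_inner − Q·ΣR(inner→interface) = 16 − 36.3×0.3287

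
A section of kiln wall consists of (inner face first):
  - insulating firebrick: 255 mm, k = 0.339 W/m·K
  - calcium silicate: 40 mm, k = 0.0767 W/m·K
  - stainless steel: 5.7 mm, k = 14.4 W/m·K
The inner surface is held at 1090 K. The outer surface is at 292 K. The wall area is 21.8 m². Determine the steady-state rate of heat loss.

Q ≈ 13700 W

Model the wall as resistances in series:
R_insulating firebrick = L/(kA) = 0.255/(0.339×21.8) = 0.03451 K/W
R_calcium silicate = L/(kA) = 0.04/(0.0767×21.8) = 0.02392 K/W
R_stainless steel = L/(kA) = 0.0057/(14.4×21.8) = 1.816×10^-5 K/W
R_total = 0.05845 K/W
Q = ΔT / R_total = 798 / 0.05845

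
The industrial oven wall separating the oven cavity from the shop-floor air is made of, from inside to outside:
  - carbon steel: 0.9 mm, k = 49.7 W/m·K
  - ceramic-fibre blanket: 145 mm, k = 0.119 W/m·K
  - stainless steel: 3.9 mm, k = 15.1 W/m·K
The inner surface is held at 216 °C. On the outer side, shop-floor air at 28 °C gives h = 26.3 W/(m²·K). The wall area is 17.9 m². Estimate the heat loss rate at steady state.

Q ≈ 2680 W

Model the wall as resistances in series:
R_carbon steel = L/(kA) = 0.0009/(49.7×17.9) = 1.012×10^-6 K/W
R_ceramic-fibre blanket = L/(kA) = 0.145/(0.119×17.9) = 0.06807 K/W
R_stainless steel = L/(kA) = 0.0039/(15.1×17.9) = 1.443×10^-5 K/W
R_outer film = 1/(h_o·A) = 1/(26.3×17.9) = 0.002124 K/W
R_total = 0.07021 K/W
Q = ΔT / R_total = 188 / 0.07021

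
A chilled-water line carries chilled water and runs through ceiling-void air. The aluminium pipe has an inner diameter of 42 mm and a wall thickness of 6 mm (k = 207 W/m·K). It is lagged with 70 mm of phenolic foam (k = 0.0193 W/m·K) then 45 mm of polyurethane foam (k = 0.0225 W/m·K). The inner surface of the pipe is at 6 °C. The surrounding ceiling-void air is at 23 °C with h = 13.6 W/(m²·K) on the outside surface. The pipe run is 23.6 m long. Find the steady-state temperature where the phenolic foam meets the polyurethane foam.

T ≈ 19.5 °C

Per-layer cylindrical resistances, series-summed:
R_aluminium pipe wall = ln(27/21)/(2π×207×23.6) = 8.188×10^-6 K/W
R_phenolic foam = ln(97/27)/(2π×0.0193×23.6) = 0.4469 K/W
R_polyurethane foam = ln(142/97)/(2π×0.0225×23.6) = 0.1142 K/W
R_outer film = 1/(h_o·2πr_oL) = 1/(13.6×2π×0.142×23.6) = 0.003492 K/W
R_total = 0.5646 K/W
Q = ΔT/R_total = 17/0.5646
Q = 30.1 W
T_interface = T_inner + Q·ΣR(inner→interface) = 6 + 30.1×0.4469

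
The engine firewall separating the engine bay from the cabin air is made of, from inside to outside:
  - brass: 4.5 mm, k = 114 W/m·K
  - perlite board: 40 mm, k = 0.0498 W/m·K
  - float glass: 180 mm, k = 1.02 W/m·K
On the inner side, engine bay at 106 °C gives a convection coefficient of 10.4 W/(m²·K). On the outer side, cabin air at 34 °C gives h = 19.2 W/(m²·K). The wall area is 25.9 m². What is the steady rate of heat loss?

Model the wall as resistances in series:
R_inner film = 1/(h_i·A) = 1/(10.4×25.9) = 0.003713 K/W
R_brass = L/(kA) = 0.0045/(114×25.9) = 1.524×10^-6 K/W
R_perlite board = L/(kA) = 0.04/(0.0498×25.9) = 0.03101 K/W
R_float glass = L/(kA) = 0.18/(1.02×25.9) = 0.006814 K/W
R_outer film = 1/(h_o·A) = 1/(19.2×25.9) = 0.002011 K/W
R_total = 0.04355 K/W
Q = ΔT / R_total = 72 / 0.04355

Q ≈ 1650 W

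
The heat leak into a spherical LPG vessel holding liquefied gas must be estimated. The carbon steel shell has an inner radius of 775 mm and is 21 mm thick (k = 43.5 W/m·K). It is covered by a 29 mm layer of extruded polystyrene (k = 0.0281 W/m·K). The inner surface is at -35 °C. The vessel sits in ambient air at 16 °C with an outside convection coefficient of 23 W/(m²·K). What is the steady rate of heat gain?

For a spherical shell R = (1/r₁ − 1/r₂)/(4πk); film R = 1/(h·4πr²). In series:
R_carbon steel shell = (1/0.775 − 1/0.796)/(4π×43.5) = 6.227×10^-5 K/W
R_extruded polystyrene = (1/0.796 − 1/0.825)/(4π×0.0281) = 0.1251 K/W
R_outer film = 1/(h·4πr_o²) = 1/(23×4π×0.825²) = 0.005083 K/W
R_total = 0.1302 K/W
Q = ΔT/R_total = 51/0.1302

Q ≈ 392 W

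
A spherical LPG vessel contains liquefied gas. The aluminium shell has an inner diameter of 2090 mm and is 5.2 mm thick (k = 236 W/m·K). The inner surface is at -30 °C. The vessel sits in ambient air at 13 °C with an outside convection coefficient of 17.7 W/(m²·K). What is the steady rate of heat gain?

Q ≈ 10500 W

For a spherical shell R = (1/r₁ − 1/r₂)/(4πk); film R = 1/(h·4πr²). In series:
R_aluminium shell = (1/1.045 − 1/1.0502)/(4π×236) = 1.598×10^-6 K/W
R_outer film = 1/(h·4πr_o²) = 1/(17.7×4π×1.0502²) = 0.004076 K/W
R_total = 0.004078 K/W
Q = ΔT/R_total = 43/0.004078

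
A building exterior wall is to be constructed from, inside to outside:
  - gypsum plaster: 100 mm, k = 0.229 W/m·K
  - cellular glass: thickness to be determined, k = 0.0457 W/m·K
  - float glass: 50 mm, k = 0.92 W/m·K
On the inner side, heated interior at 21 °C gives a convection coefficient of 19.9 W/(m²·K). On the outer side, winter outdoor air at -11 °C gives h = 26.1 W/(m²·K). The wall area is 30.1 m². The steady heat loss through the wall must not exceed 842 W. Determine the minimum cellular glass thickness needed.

Series thermal resistances:
R_inner film = 1/(h_i·A) = 1/(19.9×30.1) = 0.001669 K/W
R_gypsum plaster = L/(kA) = 0.1/(0.229×30.1) = 0.01451 K/W
R_float glass = L/(kA) = 0.05/(0.92×30.1) = 0.001806 K/W
R_outer film = 1/(h_o·A) = 1/(26.1×30.1) = 0.001273 K/W
Sum of the known resistances R_other = 0.01926 K/W
Required total resistance R_tot = ΔT/Q_allow = 32/842 = 0.038 K/W
R_cellular glass = R_tot − R_other = 0.01875 K/W
L = R·k·A = 0.01875×0.0457×30.1

L ≈ 25.8 mm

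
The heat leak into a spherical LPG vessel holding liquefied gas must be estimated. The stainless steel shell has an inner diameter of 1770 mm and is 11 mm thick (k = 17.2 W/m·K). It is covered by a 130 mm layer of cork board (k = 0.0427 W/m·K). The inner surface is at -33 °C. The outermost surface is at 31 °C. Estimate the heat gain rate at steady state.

Q ≈ 243 W

Spherical conduction: R = (1/r_in − 1/r_out)/(4πk) per layer; series-sum.
R_stainless steel shell = (1/0.885 − 1/0.896)/(4π×17.2) = 6.418×10^-5 K/W
R_cork board = (1/0.896 − 1/1.026)/(4π×0.0427) = 0.2635 K/W
R_total = 0.2636 K/W
Q = ΔT/R_total = 64/0.2636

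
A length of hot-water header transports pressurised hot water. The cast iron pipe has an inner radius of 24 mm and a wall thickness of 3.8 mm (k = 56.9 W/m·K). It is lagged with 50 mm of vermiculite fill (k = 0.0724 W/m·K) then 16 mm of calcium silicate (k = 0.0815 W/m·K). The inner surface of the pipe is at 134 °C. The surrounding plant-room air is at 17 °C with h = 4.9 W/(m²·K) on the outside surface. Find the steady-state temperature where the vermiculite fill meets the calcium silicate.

T ≈ 45 °C

Radial resistances (cylindrical: R_cond = ln(r_o/r_i)/(2πkL), R_conv = 1/(h·2πrL)):
R_cast iron pipe wall = ln(27.8/24)/(2π×56.9×1) = 4.111×10^-4 K/W
R_vermiculite fill = ln(77.8/27.8)/(2π×0.0724×1) = 2.262 K/W
R_calcium silicate = ln(93.8/77.8)/(2π×0.0815×1) = 0.3652 K/W
R_outer film = 1/(h_o·2πr_oL) = 1/(4.9×2π×0.0938×1) = 0.3463 K/W
R_total = 2.974 K/W
Q = ΔT/R_total = 117/2.974
Q = 39.3 W/m
T_interface = T_inner − Q·ΣR(inner→interface) = 134 − 39.3×2.263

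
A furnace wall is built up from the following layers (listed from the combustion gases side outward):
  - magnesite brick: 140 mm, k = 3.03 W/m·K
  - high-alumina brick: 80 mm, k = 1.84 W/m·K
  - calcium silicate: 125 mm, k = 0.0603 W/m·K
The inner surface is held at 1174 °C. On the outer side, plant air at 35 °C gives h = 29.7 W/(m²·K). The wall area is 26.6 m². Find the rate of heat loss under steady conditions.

Model the wall as resistances in series:
R_magnesite brick = L/(kA) = 0.14/(3.03×26.6) = 0.001737 K/W
R_high-alumina brick = L/(kA) = 0.08/(1.84×26.6) = 0.001635 K/W
R_calcium silicate = L/(kA) = 0.125/(0.0603×26.6) = 0.07793 K/W
R_outer film = 1/(h_o·A) = 1/(29.7×26.6) = 0.001266 K/W
R_total = 0.08257 K/W
Q = ΔT / R_total = 1139 / 0.08257

Q ≈ 13800 W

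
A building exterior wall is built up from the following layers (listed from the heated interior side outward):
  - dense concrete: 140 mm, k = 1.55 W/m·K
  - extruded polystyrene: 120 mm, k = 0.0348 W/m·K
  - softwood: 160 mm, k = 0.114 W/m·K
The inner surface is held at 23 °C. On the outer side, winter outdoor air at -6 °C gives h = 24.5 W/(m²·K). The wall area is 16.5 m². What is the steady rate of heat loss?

Q ≈ 96 W

Model the wall as resistances in series:
R_dense concrete = L/(kA) = 0.14/(1.55×16.5) = 0.005474 K/W
R_extruded polystyrene = L/(kA) = 0.12/(0.0348×16.5) = 0.209 K/W
R_softwood = L/(kA) = 0.16/(0.114×16.5) = 0.08506 K/W
R_outer film = 1/(h_o·A) = 1/(24.5×16.5) = 0.002474 K/W
R_total = 0.302 K/W
Q = ΔT / R_total = 29 / 0.302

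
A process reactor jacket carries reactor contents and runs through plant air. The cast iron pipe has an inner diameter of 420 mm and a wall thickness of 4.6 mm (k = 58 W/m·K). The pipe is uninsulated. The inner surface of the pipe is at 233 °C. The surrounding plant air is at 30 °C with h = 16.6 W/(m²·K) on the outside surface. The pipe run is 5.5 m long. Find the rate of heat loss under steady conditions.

Q ≈ 25000 W

Treating each annulus and film as a series resistance:
R_cast iron pipe wall = ln(214.6/210)/(2π×58×5.5) = 1.081×10^-5 K/W
R_outer film = 1/(h_o·2πr_oL) = 1/(16.6×2π×0.2146×5.5) = 0.008123 K/W
R_total = 0.008134 K/W
Q = ΔT/R_total = 203/0.008134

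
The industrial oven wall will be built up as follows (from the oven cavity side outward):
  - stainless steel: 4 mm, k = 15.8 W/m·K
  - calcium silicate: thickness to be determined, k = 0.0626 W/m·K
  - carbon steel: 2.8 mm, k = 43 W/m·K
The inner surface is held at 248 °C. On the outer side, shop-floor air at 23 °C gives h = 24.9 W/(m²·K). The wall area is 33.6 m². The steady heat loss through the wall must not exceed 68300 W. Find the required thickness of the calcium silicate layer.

L ≈ 4.4 mm

Thermal resistances in series:
R_stainless steel = L/(kA) = 0.004/(15.8×33.6) = 7.535×10^-6 K/W
R_carbon steel = L/(kA) = 0.0028/(43×33.6) = 1.938×10^-6 K/W
R_outer film = 1/(h_o·A) = 1/(24.9×33.6) = 0.001195 K/W
Sum of the known resistances R_other = 0.001205 K/W
Required total resistance R_tot = ΔT/Q_allow = 225/68300 = 0.003294 K/W
R_calcium silicate = R_tot − R_other = 0.00209 K/W
L = R·k·A = 0.00209×0.0626×33.6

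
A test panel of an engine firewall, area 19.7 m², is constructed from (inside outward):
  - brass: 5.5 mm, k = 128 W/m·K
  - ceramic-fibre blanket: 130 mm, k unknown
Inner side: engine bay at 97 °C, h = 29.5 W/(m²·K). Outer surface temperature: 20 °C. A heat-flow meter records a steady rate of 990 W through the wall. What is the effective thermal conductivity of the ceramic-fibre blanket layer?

k ≈ 0.0868 W/(m·K)

Series thermal resistances:
R_inner film = 1/(h_i·A) = 1/(29.5×19.7) = 0.001721 K/W
R_brass = L/(kA) = 0.0055/(128×19.7) = 2.181×10^-6 K/W
Sum of known resistances R_other = 0.001723 K/W
Total R = ΔT/Q = 77/990 = 0.07778 K/W
R_ceramic-fibre blanket = R_total − R_other = 0.07605 K/W
k = L/(R·A) = 0.13/(0.07605×19.7)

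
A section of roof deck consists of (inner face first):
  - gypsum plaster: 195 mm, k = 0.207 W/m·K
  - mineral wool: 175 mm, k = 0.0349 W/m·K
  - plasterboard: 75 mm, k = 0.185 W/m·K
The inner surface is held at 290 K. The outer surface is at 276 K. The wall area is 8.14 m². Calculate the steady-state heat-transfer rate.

Series thermal resistances:
R_gypsum plaster = L/(kA) = 0.195/(0.207×8.14) = 0.1157 K/W
R_mineral wool = L/(kA) = 0.175/(0.0349×8.14) = 0.616 K/W
R_plasterboard = L/(kA) = 0.075/(0.185×8.14) = 0.0498 K/W
R_total = 0.7815 K/W
Q = ΔT / R_total = 14 / 0.7815

Q ≈ 17.9 W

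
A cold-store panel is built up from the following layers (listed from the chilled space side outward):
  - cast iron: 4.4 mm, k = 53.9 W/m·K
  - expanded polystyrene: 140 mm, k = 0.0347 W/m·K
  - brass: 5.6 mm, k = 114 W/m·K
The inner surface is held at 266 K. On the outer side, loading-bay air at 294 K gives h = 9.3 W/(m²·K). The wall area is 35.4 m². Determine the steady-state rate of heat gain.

Q ≈ 239 W

Treating each layer as a thermal resistance in series:
R_cast iron = L/(kA) = 0.0044/(53.9×35.4) = 2.306×10^-6 K/W
R_expanded polystyrene = L/(kA) = 0.14/(0.0347×35.4) = 0.114 K/W
R_brass = L/(kA) = 0.0056/(114×35.4) = 1.388×10^-6 K/W
R_outer film = 1/(h_o·A) = 1/(9.3×35.4) = 0.003037 K/W
R_total = 0.117 K/W
Q = ΔT / R_total = 28 / 0.117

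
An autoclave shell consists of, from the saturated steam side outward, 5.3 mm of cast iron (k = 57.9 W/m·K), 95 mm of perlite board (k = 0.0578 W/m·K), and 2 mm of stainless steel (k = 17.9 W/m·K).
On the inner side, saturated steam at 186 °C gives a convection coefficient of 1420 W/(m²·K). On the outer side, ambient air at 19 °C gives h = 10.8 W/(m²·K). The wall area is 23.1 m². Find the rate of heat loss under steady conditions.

Q ≈ 2220 W

Series thermal resistances:
R_inner film = 1/(h_i·A) = 1/(1420×23.1) = 3.049×10^-5 K/W
R_cast iron = L/(kA) = 0.0053/(57.9×23.1) = 3.963×10^-6 K/W
R_perlite board = L/(kA) = 0.095/(0.0578×23.1) = 0.07115 K/W
R_stainless steel = L/(kA) = 0.002/(17.9×23.1) = 4.837×10^-6 K/W
R_outer film = 1/(h_o·A) = 1/(10.8×23.1) = 0.004008 K/W
R_total = 0.0752 K/W
Q = ΔT / R_total = 167 / 0.0752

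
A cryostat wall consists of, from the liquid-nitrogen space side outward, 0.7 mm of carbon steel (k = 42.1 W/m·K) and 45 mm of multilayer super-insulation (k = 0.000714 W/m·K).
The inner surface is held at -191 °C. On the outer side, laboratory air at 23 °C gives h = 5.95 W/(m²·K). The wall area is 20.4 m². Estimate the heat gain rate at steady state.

Model the wall as resistances in series:
R_carbon steel = L/(kA) = 0.0007/(42.1×20.4) = 8.151×10^-7 K/W
R_multilayer super-insulation = L/(kA) = 0.045/(0.000714×20.4) = 3.089 K/W
R_outer film = 1/(h_o·A) = 1/(5.95×20.4) = 0.008239 K/W
R_total = 3.098 K/W
Q = ΔT / R_total = 214 / 3.098

Q ≈ 69.1 W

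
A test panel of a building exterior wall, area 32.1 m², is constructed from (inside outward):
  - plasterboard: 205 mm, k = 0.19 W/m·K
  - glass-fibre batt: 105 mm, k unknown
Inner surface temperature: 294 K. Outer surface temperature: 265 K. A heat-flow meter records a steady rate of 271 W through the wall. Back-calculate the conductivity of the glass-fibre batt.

k ≈ 0.0446 W/(m·K)

Model the wall as resistances in series:
R_plasterboard = L/(kA) = 0.205/(0.19×32.1) = 0.03361 K/W
Sum of known resistances R_other = 0.03361 K/W
Total R = ΔT/Q = 29/271 = 0.107 K/W
R_glass-fibre batt = R_total − R_other = 0.0734 K/W
k = L/(R·A) = 0.105/(0.0734×32.1)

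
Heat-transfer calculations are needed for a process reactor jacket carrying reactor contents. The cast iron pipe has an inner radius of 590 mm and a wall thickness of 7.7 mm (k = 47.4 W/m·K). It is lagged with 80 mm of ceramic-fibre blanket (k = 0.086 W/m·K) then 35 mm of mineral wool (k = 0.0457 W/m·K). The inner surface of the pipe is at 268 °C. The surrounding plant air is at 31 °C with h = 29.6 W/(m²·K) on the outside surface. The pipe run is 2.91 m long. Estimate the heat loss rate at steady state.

Treating each annulus and film as a series resistance:
R_cast iron pipe wall = ln(597.7/590)/(2π×47.4×2.91) = 1.496×10^-5 K/W
R_ceramic-fibre blanket = ln(677.7/597.7)/(2π×0.086×2.91) = 0.07989 K/W
R_mineral wool = ln(712.7/677.7)/(2π×0.0457×2.91) = 0.06026 K/W
R_outer film = 1/(h_o·2πr_oL) = 1/(29.6×2π×0.7127×2.91) = 0.002593 K/W
R_total = 0.1428 K/W
Q = ΔT/R_total = 237/0.1428

Q ≈ 1660 W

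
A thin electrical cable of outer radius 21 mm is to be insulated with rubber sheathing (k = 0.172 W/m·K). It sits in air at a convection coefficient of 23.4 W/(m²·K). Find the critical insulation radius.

r_cr ≈ 7.35 mm

For a cylinder r_cr = k/h = 0.172/23.4
r_cr = 7.35 mm; since the bare radius (21 mm) is above r_cr, any added insulation will reduce heat loss.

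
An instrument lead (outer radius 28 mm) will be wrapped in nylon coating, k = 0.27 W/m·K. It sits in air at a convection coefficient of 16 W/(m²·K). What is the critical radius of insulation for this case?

For a cylinder r_cr = k/h = 0.27/16
r_cr = 16.9 mm; since the bare radius (28 mm) is above r_cr, any added insulation will reduce heat loss.

r_cr ≈ 16.9 mm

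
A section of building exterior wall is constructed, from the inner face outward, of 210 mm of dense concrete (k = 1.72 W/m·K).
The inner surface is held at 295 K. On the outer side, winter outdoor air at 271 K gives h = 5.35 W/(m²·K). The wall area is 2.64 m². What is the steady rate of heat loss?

Q ≈ 205 W

Using the resistance-network approach (series):
R_dense concrete = L/(kA) = 0.21/(1.72×2.64) = 0.04625 K/W
R_outer film = 1/(h_o·A) = 1/(5.35×2.64) = 0.0708 K/W
R_total = 0.117 K/W
Q = ΔT / R_total = 24 / 0.117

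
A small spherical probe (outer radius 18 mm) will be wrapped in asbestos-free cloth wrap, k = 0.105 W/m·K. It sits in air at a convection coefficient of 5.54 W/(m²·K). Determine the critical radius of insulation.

r_cr ≈ 37.9 mm

For a sphere r_cr = 2k/h = 2×0.105/5.54
r_cr = 37.9 mm; since the bare radius (18 mm) is below r_cr, adding a thin layer of insulation will *increase* heat loss.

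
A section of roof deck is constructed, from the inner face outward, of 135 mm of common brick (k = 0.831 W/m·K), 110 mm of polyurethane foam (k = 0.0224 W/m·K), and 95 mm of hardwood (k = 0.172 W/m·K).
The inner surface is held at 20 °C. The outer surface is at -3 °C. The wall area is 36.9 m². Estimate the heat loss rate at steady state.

Series thermal resistances:
R_common brick = L/(kA) = 0.135/(0.831×36.9) = 0.004403 K/W
R_polyurethane foam = L/(kA) = 0.11/(0.0224×36.9) = 0.1331 K/W
R_hardwood = L/(kA) = 0.095/(0.172×36.9) = 0.01497 K/W
R_total = 0.1525 K/W
Q = ΔT / R_total = 23 / 0.1525

Q ≈ 151 W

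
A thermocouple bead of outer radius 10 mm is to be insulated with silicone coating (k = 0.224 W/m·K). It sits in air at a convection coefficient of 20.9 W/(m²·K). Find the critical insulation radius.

r_cr ≈ 21.4 mm

For a sphere r_cr = 2k/h = 2×0.224/20.9
r_cr = 21.4 mm; since the bare radius (10 mm) is below r_cr, adding a thin layer of insulation will *increase* heat loss.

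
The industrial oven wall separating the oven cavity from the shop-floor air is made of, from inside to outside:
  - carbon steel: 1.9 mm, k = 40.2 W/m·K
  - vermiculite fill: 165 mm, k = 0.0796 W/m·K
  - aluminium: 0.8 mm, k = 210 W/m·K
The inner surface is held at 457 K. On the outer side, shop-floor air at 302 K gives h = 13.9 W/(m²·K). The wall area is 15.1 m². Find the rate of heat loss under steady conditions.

Q ≈ 1090 W

Treating each layer as a thermal resistance in series:
R_carbon steel = L/(kA) = 0.0019/(40.2×15.1) = 3.13×10^-6 K/W
R_vermiculite fill = L/(kA) = 0.165/(0.0796×15.1) = 0.1373 K/W
R_aluminium = L/(kA) = 0.0008/(210×15.1) = 2.523×10^-7 K/W
R_outer film = 1/(h_o·A) = 1/(13.9×15.1) = 0.004764 K/W
R_total = 0.142 K/W
Q = ΔT / R_total = 155 / 0.142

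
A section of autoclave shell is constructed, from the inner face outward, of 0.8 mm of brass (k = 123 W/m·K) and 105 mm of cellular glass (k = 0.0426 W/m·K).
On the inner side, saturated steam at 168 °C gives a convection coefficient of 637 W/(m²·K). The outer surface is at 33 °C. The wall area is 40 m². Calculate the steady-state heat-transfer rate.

Model the wall as resistances in series:
R_inner film = 1/(h_i·A) = 1/(637×40) = 3.925×10^-5 K/W
R_brass = L/(kA) = 0.0008/(123×40) = 1.626×10^-7 K/W
R_cellular glass = L/(kA) = 0.105/(0.0426×40) = 0.06162 K/W
R_total = 0.06166 K/W
Q = ΔT / R_total = 135 / 0.06166

Q ≈ 2190 W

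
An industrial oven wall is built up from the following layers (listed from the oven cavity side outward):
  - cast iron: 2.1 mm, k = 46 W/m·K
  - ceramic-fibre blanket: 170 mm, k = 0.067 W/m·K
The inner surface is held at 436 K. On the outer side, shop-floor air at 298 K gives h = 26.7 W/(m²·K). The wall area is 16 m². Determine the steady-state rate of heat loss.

Series thermal resistances:
R_cast iron = L/(kA) = 0.0021/(46×16) = 2.853×10^-6 K/W
R_ceramic-fibre blanket = L/(kA) = 0.17/(0.067×16) = 0.1586 K/W
R_outer film = 1/(h_o·A) = 1/(26.7×16) = 0.002341 K/W
R_total = 0.1609 K/W
Q = ΔT / R_total = 138 / 0.1609

Q ≈ 858 W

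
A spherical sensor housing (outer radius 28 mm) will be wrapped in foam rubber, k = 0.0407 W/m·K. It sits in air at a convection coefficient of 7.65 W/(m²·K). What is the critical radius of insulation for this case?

r_cr ≈ 10.6 mm

For a sphere r_cr = 2k/h = 2×0.0407/7.65
r_cr = 10.6 mm; since the bare radius (28 mm) is above r_cr, any added insulation will reduce heat loss.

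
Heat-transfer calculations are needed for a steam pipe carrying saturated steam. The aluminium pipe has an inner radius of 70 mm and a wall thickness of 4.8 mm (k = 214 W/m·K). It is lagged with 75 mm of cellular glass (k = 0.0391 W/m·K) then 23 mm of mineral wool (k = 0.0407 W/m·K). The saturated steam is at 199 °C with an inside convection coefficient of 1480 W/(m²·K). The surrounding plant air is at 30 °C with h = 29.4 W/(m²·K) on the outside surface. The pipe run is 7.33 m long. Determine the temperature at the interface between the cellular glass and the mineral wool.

Treating each annulus and film as a series resistance:
R_inner film = 1/(h_i·2πr₁L) = 1/(1480×2π×0.07×7.33) = 2.096×10^-4 K/W
R_aluminium pipe wall = ln(74.8/70)/(2π×214×7.33) = 6.729×10^-6 K/W
R_cellular glass = ln(149.8/74.8)/(2π×0.0391×7.33) = 0.3857 K/W
R_mineral wool = ln(172.8/149.8)/(2π×0.0407×7.33) = 0.0762 K/W
R_outer film = 1/(h_o·2πr_oL) = 1/(29.4×2π×0.1728×7.33) = 0.004274 K/W
R_total = 0.4663 K/W
Q = ΔT/R_total = 169/0.4663
Q = 362 W
T_interface = T_inner − Q·ΣR(inner→interface) = 199 − 362×0.3859

T ≈ 59.2 °C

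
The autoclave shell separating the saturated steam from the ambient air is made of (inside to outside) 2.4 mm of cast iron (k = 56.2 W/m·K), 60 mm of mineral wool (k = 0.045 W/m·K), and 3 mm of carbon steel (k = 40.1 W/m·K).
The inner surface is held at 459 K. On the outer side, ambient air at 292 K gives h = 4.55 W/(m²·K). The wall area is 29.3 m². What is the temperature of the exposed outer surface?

Model the wall as resistances in series:
R_cast iron = L/(kA) = 0.0024/(56.2×29.3) = 1.457×10^-6 K/W
R_mineral wool = L/(kA) = 0.06/(0.045×29.3) = 0.04551 K/W
R_carbon steel = L/(kA) = 0.003/(40.1×29.3) = 2.553×10^-6 K/W
R_outer film = 1/(h_o·A) = 1/(4.55×29.3) = 0.007501 K/W
R_total = 0.05301 K/W;  Q = ΔT/R_total = 167/0.05301 = 3150 W
T_interface = T_inner − Q·ΣR(inner→interface) = 459 − 3150×0.04551

T ≈ 316 K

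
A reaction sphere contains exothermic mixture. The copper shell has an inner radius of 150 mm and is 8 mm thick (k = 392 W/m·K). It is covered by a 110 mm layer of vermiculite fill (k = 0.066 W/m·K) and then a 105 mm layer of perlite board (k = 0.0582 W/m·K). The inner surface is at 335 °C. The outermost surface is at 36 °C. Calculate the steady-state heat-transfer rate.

Radial (spherical) resistances in series:
R_copper shell = (1/0.15 − 1/0.158)/(4π×392) = 6.852×10^-5 K/W
R_vermiculite fill = (1/0.158 − 1/0.268)/(4π×0.066) = 3.132 K/W
R_perlite board = (1/0.268 − 1/0.373)/(4π×0.0582) = 1.436 K/W
R_total = 4.568 K/W
Q = ΔT/R_total = 299/4.568

Q ≈ 65.4 W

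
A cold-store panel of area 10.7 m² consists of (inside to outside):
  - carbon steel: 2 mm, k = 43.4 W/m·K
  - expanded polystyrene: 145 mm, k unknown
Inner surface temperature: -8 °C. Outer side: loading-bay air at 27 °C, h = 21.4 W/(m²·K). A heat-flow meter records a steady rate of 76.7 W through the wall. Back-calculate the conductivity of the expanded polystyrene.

Series thermal resistances:
R_carbon steel = L/(kA) = 0.002/(43.4×10.7) = 4.307×10^-6 K/W
R_outer film = 1/(h_o·A) = 1/(21.4×10.7) = 0.004367 K/W
Sum of known resistances R_other = 0.004372 K/W
Total R = ΔT/Q = 35/76.7 = 0.4563 K/W
R_expanded polystyrene = R_total − R_other = 0.452 K/W
k = L/(R·A) = 0.145/(0.452×10.7)

k ≈ 0.03 W/(m·K)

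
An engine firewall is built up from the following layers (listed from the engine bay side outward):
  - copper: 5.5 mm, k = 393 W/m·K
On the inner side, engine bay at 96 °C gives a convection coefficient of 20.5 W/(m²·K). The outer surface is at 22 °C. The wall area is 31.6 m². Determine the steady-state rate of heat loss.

Treating each layer as a thermal resistance in series:
R_inner film = 1/(h_i·A) = 1/(20.5×31.6) = 0.001544 K/W
R_copper = L/(kA) = 0.0055/(393×31.6) = 4.429×10^-7 K/W
R_total = 0.001544 K/W
Q = ΔT / R_total = 74 / 0.001544

Q ≈ 47900 W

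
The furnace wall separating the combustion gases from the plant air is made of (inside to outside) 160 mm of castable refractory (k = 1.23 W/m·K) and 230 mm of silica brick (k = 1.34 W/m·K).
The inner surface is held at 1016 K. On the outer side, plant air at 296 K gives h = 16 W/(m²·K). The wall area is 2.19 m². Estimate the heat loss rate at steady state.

Using the resistance-network approach (series):
R_castable refractory = L/(kA) = 0.16/(1.23×2.19) = 0.0594 K/W
R_silica brick = L/(kA) = 0.23/(1.34×2.19) = 0.07838 K/W
R_outer film = 1/(h_o·A) = 1/(16×2.19) = 0.02854 K/W
R_total = 0.1663 K/W
Q = ΔT / R_total = 720 / 0.1663

Q ≈ 4330 W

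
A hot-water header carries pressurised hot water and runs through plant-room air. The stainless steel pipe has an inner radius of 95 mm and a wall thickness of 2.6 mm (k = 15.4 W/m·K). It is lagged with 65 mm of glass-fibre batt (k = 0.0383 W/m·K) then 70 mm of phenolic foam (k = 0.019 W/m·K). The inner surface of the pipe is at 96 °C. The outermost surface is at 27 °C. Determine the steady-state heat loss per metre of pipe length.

For a radial system each layer contributes R = ln(r_out/r_in)/(2πkL); films add R = 1/(hA).
R_stainless steel pipe wall = ln(97.6/95)/(2π×15.4×1) = 2.79×10^-4 K/W
R_glass-fibre batt = ln(162.6/97.6)/(2π×0.0383×1) = 2.121 K/W
R_phenolic foam = ln(232.6/162.6)/(2π×0.019×1) = 2.999 K/W
R_total = 5.12 K/W
Q = ΔT/R_total = 69/5.12

q′ ≈ 13.5 W/m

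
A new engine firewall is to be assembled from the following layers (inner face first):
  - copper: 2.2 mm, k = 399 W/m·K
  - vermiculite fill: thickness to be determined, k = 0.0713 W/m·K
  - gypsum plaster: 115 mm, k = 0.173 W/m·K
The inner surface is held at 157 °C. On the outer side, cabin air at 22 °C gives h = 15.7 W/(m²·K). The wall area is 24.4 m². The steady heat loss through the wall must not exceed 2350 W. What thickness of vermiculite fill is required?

L ≈ 48 mm

Treating each layer as a thermal resistance in series:
R_copper = L/(kA) = 0.0022/(399×24.4) = 2.26×10^-7 K/W
R_gypsum plaster = L/(kA) = 0.115/(0.173×24.4) = 0.02724 K/W
R_outer film = 1/(h_o·A) = 1/(15.7×24.4) = 0.00261 K/W
Sum of the known resistances R_other = 0.02985 K/W
Required total resistance R_tot = ΔT/Q_allow = 135/2350 = 0.05745 K/W
R_vermiculite fill = R_tot − R_other = 0.02759 K/W
L = R·k·A = 0.02759×0.0713×24.4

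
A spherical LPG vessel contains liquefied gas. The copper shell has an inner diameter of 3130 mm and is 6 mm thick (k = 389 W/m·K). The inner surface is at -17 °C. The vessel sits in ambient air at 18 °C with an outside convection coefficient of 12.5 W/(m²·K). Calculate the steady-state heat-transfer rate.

Spherical conduction: R = (1/r_in − 1/r_out)/(4πk) per layer; series-sum.
R_copper shell = (1/1.565 − 1/1.571)/(4π×389) = 4.992×10^-7 K/W
R_outer film = 1/(h·4πr_o²) = 1/(12.5×4π×1.571²) = 0.002579 K/W
R_total = 0.00258 K/W
Q = ΔT/R_total = 35/0.00258

Q ≈ 13600 W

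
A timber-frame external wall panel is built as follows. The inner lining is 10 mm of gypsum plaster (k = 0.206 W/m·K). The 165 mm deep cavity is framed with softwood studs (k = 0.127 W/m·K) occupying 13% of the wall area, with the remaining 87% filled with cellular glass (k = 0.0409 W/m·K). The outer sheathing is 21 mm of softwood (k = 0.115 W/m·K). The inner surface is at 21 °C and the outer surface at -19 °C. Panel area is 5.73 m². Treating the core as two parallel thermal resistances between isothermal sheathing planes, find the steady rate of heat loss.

Q ≈ 67.4 W

Sheathing layers in series; stud and cavity paths in parallel between them.
R_inner = 0.01/(0.206×5.73) = 0.008472 K/W
R_stud  = 0.165/(0.127×0.13×5.73) = 1.744 K/W
R_cav   = 0.165/(0.0409×0.87×5.73) = 0.8093 K/W
1/R_core = 1/R_stud + 1/R_cav → R_core = 0.5528 K/W
R_outer = 0.021/(0.115×5.73) = 0.03187 K/W
R_total = 0.5931 K/W
Q = ΔT/R_total = 40/0.5931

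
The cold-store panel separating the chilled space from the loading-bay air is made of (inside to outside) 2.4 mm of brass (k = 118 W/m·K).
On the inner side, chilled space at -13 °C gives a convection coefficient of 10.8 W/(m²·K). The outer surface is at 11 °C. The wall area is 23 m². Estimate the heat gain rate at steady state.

Thermal resistances in series:
R_inner film = 1/(h_i·A) = 1/(10.8×23) = 0.004026 K/W
R_brass = L/(kA) = 0.0024/(118×23) = 8.843×10^-7 K/W
R_total = 0.004027 K/W
Q = ΔT / R_total = 24 / 0.004027

Q ≈ 5960 W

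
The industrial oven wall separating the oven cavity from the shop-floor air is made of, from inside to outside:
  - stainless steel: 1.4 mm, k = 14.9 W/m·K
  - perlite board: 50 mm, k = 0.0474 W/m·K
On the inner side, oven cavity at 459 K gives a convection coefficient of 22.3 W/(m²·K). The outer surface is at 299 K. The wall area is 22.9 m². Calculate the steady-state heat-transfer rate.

Model the wall as resistances in series:
R_inner film = 1/(h_i·A) = 1/(22.3×22.9) = 0.001958 K/W
R_stainless steel = L/(kA) = 0.0014/(14.9×22.9) = 4.103×10^-6 K/W
R_perlite board = L/(kA) = 0.05/(0.0474×22.9) = 0.04606 K/W
R_total = 0.04803 K/W
Q = ΔT / R_total = 160 / 0.04803

Q ≈ 3330 W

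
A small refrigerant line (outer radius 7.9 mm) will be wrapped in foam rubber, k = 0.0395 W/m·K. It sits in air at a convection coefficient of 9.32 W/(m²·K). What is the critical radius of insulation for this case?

r_cr ≈ 4.24 mm

For a cylinder r_cr = k/h = 0.0395/9.32
r_cr = 4.24 mm; since the bare radius (7.9 mm) is above r_cr, any added insulation will reduce heat loss.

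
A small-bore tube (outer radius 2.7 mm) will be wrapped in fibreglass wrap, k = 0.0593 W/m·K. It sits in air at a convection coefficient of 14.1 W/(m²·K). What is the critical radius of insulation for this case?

r_cr ≈ 4.21 mm

For a cylinder r_cr = k/h = 0.0593/14.1
r_cr = 4.21 mm; since the bare radius (2.7 mm) is below r_cr, adding a thin layer of insulation will *increase* heat loss.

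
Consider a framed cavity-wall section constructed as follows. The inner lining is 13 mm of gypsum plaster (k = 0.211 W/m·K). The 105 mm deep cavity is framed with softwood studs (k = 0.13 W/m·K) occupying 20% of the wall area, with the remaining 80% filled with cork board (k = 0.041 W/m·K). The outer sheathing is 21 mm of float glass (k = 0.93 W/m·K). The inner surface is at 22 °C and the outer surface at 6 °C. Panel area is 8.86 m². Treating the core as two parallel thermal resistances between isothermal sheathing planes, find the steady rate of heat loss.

Q ≈ 75.8 W

Sheathing layers in series; stud and cavity paths in parallel between them.
R_inner = 0.013/(0.211×8.86) = 0.006954 K/W
R_stud  = 0.105/(0.13×0.2×8.86) = 0.4558 K/W
R_cav   = 0.105/(0.041×0.8×8.86) = 0.3613 K/W
1/R_core = 1/R_stud + 1/R_cav → R_core = 0.2015 K/W
R_outer = 0.021/(0.93×8.86) = 0.002549 K/W
R_total = 0.2111 K/W
Q = ΔT/R_total = 16/0.2111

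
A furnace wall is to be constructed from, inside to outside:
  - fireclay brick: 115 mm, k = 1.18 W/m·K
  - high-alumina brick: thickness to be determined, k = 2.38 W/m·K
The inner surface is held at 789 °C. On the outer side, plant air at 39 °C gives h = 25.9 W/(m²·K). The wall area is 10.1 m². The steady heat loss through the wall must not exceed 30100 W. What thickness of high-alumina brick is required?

Thermal resistances in series:
R_fireclay brick = L/(kA) = 0.115/(1.18×10.1) = 0.009649 K/W
R_outer film = 1/(h_o·A) = 1/(25.9×10.1) = 0.003823 K/W
Sum of the known resistances R_other = 0.01347 K/W
Required total resistance R_tot = ΔT/Q_allow = 750/30100 = 0.02492 K/W
R_high-alumina brick = R_tot − R_other = 0.01144 K/W
L = R·k·A = 0.01144×2.38×10.1

L ≈ 275 mm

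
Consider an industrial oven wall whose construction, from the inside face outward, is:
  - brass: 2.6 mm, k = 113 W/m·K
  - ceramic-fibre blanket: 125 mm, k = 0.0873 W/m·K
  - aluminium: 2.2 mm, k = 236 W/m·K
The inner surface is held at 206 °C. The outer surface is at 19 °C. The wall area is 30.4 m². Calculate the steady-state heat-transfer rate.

Thermal resistances in series:
R_brass = L/(kA) = 0.0026/(113×30.4) = 7.569×10^-7 K/W
R_ceramic-fibre blanket = L/(kA) = 0.125/(0.0873×30.4) = 0.0471 K/W
R_aluminium = L/(kA) = 0.0022/(236×30.4) = 3.066×10^-7 K/W
R_total = 0.0471 K/W
Q = ΔT / R_total = 187 / 0.0471

Q ≈ 3970 W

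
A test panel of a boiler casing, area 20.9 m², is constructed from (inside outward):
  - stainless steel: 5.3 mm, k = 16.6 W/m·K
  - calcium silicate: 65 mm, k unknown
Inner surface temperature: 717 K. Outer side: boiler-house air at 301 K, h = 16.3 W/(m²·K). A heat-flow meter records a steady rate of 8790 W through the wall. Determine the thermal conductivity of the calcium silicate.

Using the resistance-network approach (series):
R_stainless steel = L/(kA) = 0.0053/(16.6×20.9) = 1.528×10^-5 K/W
R_outer film = 1/(h_o·A) = 1/(16.3×20.9) = 0.002935 K/W
Sum of known resistances R_other = 0.002951 K/W
Total R = ΔT/Q = 416/8790 = 0.04733 K/W
R_calcium silicate = R_total − R_other = 0.04438 K/W
k = L/(R·A) = 0.065/(0.04438×20.9)

k ≈ 0.0701 W/(m·K)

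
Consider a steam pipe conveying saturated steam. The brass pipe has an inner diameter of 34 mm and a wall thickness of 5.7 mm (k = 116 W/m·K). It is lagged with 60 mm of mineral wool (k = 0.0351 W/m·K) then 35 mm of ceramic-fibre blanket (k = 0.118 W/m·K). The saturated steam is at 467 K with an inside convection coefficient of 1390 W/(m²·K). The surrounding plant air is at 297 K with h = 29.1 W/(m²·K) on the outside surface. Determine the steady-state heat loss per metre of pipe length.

q′ ≈ 26.6 W/m

Cylindrical conduction, so R = ln(r₂/r₁)/(2πkL) per layer, in series:
R_inner film = 1/(h_i·2πr₁L) = 1/(1390×2π×0.017×1) = 0.006735 K/W
R_brass pipe wall = ln(22.7/17)/(2π×116×1) = 3.967×10^-4 K/W
R_mineral wool = ln(82.7/22.7)/(2π×0.0351×1) = 5.862 K/W
R_ceramic-fibre blanket = ln(117.7/82.7)/(2π×0.118×1) = 0.476 K/W
R_outer film = 1/(h_o·2πr_oL) = 1/(29.1×2π×0.1177×1) = 0.04647 K/W
R_total = 6.392 K/W
Q = ΔT/R_total = 170/6.392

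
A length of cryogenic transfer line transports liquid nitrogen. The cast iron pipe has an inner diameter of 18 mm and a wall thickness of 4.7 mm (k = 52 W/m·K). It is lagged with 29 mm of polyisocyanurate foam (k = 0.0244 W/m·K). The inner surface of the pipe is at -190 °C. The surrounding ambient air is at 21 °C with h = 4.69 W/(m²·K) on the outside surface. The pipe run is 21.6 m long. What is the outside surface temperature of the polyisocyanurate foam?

T ≈ 0.578 °C

Radial resistances (cylindrical: R_cond = ln(r_o/r_i)/(2πkL), R_conv = 1/(h·2πrL)):
R_cast iron pipe wall = ln(13.7/9)/(2π×52×21.6) = 5.954×10^-5 K/W
R_polyisocyanurate foam = ln(42.7/13.7)/(2π×0.0244×21.6) = 0.3433 K/W
R_outer film = 1/(h_o·2πr_oL) = 1/(4.69×2π×0.0427×21.6) = 0.03679 K/W
R_total = 0.3801 K/W
Q = ΔT/R_total = 211/0.3801
Q = 555 W
T_interface = T_inner + Q·ΣR(inner→interface) = -190 + 555×0.3434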